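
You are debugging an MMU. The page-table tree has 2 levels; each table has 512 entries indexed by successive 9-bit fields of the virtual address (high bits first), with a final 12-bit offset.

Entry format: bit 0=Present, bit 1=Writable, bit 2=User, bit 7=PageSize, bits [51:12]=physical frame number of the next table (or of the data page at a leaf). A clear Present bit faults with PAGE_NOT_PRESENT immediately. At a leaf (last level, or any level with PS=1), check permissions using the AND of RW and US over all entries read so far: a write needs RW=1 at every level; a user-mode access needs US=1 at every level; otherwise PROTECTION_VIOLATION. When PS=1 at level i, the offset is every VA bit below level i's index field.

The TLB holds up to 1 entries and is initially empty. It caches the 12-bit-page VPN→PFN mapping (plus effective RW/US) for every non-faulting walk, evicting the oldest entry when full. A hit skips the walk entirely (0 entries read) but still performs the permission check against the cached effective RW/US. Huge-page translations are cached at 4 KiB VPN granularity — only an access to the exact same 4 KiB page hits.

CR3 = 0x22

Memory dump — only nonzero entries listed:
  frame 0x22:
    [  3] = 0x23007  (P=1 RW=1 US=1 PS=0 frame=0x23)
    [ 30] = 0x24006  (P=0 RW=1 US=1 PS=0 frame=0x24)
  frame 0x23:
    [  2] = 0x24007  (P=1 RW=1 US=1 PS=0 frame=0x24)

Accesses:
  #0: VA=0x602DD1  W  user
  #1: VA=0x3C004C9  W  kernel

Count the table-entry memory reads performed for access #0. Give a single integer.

Per-access translation:
#0 VA=0x602DD1 (w,user):
  L0: frame=0x22 idx=3 entry=0x23007 [P=1 RW=1 US=1 PS=0]
  L1: frame=0x23 idx=2 entry=0x24007 [P=1 RW=1 US=1 PS=0]
  ✓ 0x24DD1  — 2 lookups
#1 VA=0x3C004C9 (w,kernel):
  L0: frame=0x22 idx=30 entry=0x24006 [P=0 RW=1 US=1 PS=0]
  → PAGE_NOT_PRESENT  (1 entries read)

Entries read for #0: 2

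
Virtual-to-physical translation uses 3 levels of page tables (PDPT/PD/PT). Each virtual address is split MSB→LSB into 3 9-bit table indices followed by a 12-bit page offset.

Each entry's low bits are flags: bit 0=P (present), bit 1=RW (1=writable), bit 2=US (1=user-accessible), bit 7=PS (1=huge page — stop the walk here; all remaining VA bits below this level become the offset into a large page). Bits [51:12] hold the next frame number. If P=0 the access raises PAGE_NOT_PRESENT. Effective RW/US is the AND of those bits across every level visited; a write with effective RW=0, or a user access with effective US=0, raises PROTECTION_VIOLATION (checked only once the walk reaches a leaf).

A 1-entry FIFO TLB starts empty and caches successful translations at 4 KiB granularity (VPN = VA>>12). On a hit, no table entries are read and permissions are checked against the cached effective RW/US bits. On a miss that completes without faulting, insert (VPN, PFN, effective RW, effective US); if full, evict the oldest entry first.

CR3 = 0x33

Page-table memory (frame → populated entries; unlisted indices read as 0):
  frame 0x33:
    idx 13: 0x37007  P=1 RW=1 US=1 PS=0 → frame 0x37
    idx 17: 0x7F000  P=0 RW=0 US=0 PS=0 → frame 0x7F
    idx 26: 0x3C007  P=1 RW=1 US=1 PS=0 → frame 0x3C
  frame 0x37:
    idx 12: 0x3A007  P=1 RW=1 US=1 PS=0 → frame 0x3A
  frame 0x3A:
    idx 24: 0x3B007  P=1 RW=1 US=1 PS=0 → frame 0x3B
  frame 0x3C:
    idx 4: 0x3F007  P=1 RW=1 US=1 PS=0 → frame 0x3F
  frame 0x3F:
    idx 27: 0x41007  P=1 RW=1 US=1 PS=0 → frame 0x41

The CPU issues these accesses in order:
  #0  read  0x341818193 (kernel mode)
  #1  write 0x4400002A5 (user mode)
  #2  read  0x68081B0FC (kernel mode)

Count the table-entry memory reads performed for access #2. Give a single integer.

Per-access translation:
#0 VA=0x341818193 (r,kernel):
  L0: frame=0x33 idx=13 entry=0x37007 [P=1 RW=1 US=1 PS=0]
  L1: frame=0x37 idx=12 entry=0x3A007 [P=1 RW=1 US=1 PS=0]
  L2: frame=0x3A idx=24 entry=0x3B007 [P=1 RW=1 US=1 PS=0]
  ⇒ phys 0x3B193  [3 reads]
#1 VA=0x4400002A5 (w,user):
  L0: frame=0x33 idx=17 entry=0x7F000 [P=0 RW=0 US=0 PS=0]
  ⇒ fault: PAGE_NOT_PRESENT  — 1 lookups
#2 VA=0x68081B0FC (r,kernel):
  L0: frame=0x33 idx=26 entry=0x3C007 [P=1 RW=1 US=1 PS=0]
  L1: frame=0x3C idx=4 entry=0x3F007 [P=1 RW=1 US=1 PS=0]
  L2: frame=0x3F idx=27 entry=0x41007 [P=1 RW=1 US=1 PS=0]
  ⇒ phys 0x410FC  [3 reads]

Entries read for #2: 3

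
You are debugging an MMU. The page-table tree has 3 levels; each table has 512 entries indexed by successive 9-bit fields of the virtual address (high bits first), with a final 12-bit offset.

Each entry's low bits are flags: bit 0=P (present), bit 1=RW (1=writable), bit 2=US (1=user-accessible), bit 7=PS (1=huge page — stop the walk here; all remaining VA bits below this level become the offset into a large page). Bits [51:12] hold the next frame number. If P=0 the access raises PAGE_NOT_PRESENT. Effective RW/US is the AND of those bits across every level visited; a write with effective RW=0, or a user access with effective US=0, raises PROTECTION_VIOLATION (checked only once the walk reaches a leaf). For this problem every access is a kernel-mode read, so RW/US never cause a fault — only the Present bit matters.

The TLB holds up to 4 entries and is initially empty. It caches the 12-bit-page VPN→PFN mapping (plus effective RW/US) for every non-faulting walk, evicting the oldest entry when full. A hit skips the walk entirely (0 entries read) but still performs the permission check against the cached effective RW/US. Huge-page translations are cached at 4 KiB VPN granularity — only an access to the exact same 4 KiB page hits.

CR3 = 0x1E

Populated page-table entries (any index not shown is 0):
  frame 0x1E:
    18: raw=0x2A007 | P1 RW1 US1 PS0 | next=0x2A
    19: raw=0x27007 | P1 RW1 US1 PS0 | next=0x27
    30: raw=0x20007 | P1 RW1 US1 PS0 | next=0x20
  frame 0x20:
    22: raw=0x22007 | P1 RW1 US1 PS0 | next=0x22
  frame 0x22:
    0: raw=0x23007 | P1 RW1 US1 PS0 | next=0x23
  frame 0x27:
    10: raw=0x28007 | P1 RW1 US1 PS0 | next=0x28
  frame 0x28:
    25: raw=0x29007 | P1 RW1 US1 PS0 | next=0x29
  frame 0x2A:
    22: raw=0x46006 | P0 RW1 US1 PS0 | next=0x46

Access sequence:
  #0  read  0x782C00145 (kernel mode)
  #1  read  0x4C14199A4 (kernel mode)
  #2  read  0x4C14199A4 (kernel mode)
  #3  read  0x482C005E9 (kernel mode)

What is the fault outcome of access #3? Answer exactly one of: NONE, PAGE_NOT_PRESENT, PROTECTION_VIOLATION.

Per-access translation:
#0 VA=0x782C00145 (r,kernel):
  L0: frame=0x1E idx=30 entry=0x20007 [P=1 RW=1 US=1 PS=0]
  L1: frame=0x20 idx=22 entry=0x22007 [P=1 RW=1 US=1 PS=0]
  L2: frame=0x22 idx=0 entry=0x23007 [P=1 RW=1 US=1 PS=0]
  → PA=0x23145  (3 entries read)
#1 VA=0x4C14199A4 (r,kernel):
  L0: frame=0x1E idx=19 entry=0x27007 [P=1 RW=1 US=1 PS=0]
  L1: frame=0x27 idx=10 entry=0x28007 [P=1 RW=1 US=1 PS=0]
  L2: frame=0x28 idx=25 entry=0x29007 [P=1 RW=1 US=1 PS=0]
  → PA=0x299A4  (3 entries read)
#2 VA=0x4C14199A4 (r,kernel):
  TLB hit vpn=0x4C1419 → PA=0x299A4
#3 VA=0x482C005E9 (r,kernel):
  L0: frame=0x1E idx=18 entry=0x2A007 [P=1 RW=1 US=1 PS=0]
  L1: frame=0x2A idx=22 entry=0x46006 [P=0 RW=1 US=1 PS=0]
  ✗ PAGE_NOT_PRESENT  [2 reads]

Access #3 fault: PAGE_NOT_PRESENT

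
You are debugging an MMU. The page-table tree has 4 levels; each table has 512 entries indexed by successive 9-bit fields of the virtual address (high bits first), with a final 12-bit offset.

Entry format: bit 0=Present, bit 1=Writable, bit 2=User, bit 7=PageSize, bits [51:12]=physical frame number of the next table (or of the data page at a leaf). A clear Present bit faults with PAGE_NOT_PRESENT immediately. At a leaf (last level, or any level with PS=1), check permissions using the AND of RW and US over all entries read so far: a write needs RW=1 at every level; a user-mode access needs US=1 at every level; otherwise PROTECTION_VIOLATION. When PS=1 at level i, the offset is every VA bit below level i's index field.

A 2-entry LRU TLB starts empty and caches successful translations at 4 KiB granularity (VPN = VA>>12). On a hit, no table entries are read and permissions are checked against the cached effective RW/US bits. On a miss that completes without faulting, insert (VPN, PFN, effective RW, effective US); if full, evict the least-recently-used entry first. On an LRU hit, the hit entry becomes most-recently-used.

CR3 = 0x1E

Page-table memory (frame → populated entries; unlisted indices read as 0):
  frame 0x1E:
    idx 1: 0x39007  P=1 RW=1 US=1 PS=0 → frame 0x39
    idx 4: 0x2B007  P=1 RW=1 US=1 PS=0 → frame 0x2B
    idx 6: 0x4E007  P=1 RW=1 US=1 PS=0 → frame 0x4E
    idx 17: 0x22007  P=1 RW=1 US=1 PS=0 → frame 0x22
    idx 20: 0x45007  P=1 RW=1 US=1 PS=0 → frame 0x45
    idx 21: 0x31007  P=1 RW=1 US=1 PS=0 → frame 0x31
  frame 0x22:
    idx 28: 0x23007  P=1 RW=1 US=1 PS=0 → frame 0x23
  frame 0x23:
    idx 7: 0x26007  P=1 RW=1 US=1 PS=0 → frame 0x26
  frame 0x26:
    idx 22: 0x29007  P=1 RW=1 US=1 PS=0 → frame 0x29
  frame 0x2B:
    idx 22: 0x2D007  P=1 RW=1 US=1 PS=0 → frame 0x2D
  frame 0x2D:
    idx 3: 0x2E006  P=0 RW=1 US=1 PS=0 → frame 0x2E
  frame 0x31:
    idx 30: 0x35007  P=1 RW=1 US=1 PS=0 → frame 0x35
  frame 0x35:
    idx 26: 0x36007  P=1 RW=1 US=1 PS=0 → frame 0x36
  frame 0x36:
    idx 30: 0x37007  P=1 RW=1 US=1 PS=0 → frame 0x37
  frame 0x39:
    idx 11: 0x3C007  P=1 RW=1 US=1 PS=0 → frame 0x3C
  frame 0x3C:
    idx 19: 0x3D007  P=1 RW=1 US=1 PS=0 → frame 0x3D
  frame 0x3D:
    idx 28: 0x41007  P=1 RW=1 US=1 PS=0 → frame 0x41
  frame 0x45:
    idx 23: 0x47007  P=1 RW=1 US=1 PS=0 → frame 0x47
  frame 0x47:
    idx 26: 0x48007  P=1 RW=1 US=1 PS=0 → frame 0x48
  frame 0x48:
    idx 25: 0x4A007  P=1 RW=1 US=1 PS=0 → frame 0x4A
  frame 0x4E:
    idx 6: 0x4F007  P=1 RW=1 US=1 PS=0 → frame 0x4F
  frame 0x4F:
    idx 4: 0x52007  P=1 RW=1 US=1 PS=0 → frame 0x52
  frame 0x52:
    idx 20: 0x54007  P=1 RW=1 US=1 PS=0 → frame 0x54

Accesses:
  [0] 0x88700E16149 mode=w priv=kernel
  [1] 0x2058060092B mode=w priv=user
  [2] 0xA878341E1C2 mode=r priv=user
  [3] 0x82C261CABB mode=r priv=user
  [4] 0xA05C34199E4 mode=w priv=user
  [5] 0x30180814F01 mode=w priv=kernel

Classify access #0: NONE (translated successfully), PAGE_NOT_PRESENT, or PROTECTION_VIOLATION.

Trace:
#0 VA=0x88700E16149 (w,kernel):
  L0 @0x1E[17] → 0x22007  P=1,RW=1,US=1,PS=0
  L1 @0x22[28] → 0x23007  P=1,RW=1,US=1,PS=0
  L2 @0x23[7] → 0x26007  P=1,RW=1,US=1,PS=0
  L3 @0x26[22] → 0x29007  P=1,RW=1,US=1,PS=0
  ✓ 0x29149  — 4 lookups
#1 VA=0x2058060092B (w,user):
  L0 @0x1E[4] → 0x2B007  P=1,RW=1,US=1,PS=0
  L1 @0x2B[22] → 0x2D007  P=1,RW=1,US=1,PS=0
  L2 @0x2D[3] → 0x2E006  P=0,RW=1,US=1,PS=0
  ⇒ fault: PAGE_NOT_PRESENT  — 3 lookups
#2 VA=0xA878341E1C2 (r,user):
  L0 @0x1E[21] → 0x31007  P=1,RW=1,US=1,PS=0
  L1 @0x31[30] → 0x35007  P=1,RW=1,US=1,PS=0
  L2 @0x35[26] → 0x36007  P=1,RW=1,US=1,PS=0
  L3 @0x36[30] → 0x37007  P=1,RW=1,US=1,PS=0
  ✓ 0x371C2  — 4 lookups
#3 VA=0x82C261CABB (r,user):
  L0 @0x1E[1] → 0x39007  P=1,RW=1,US=1,PS=0
  L1 @0x39[11] → 0x3C007  P=1,RW=1,US=1,PS=0
  L2 @0x3C[19] → 0x3D007  P=1,RW=1,US=1,PS=0
  L3 @0x3D[28] → 0x41007  P=1,RW=1,US=1,PS=0
  ✓ 0x41ABB  — 4 lookups
#4 VA=0xA05C34199E4 (w,user):
  L0 @0x1E[20] → 0x45007  P=1,RW=1,US=1,PS=0
  L1 @0x45[23] → 0x47007  P=1,RW=1,US=1,PS=0
  L2 @0x47[26] → 0x48007  P=1,RW=1,US=1,PS=0
  L3 @0x48[25] → 0x4A007  P=1,RW=1,US=1,PS=0
  ✓ 0x4A9E4  — 4 lookups
#5 VA=0x30180814F01 (w,kernel):
  L0 @0x1E[6] → 0x4E007  P=1,RW=1,US=1,PS=0
  L1 @0x4E[6] → 0x4F007  P=1,RW=1,US=1,PS=0
  L2 @0x4F[4] → 0x52007  P=1,RW=1,US=1,PS=0
  L3 @0x52[20] → 0x54007  P=1,RW=1,US=1,PS=0
  ✓ 0x54F01  — 4 lookups

Access #0 fault: NONE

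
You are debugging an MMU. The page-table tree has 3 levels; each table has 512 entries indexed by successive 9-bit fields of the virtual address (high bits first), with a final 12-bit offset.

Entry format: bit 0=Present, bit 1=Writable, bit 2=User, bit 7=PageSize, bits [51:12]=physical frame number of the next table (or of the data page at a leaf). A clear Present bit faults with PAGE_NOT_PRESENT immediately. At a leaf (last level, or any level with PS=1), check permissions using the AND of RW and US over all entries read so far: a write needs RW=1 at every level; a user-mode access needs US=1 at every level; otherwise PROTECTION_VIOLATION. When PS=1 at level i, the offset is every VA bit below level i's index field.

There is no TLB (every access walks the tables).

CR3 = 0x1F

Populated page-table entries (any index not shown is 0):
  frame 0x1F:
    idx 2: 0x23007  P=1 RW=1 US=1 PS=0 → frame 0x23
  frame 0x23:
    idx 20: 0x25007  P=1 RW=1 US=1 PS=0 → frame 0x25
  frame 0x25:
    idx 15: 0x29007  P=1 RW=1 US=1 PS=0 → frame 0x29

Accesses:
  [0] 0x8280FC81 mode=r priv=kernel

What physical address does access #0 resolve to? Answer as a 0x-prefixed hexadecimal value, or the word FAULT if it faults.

Trace:
#0 VA=0x8280FC81 (r,kernel):
  [0] read 0x1F idx=2: raw=0x23007 flags P=1 W=1 U=1 S=0
  [1] read 0x23 idx=20: raw=0x25007 flags P=1 W=1 U=1 S=0
  [2] read 0x25 idx=15: raw=0x29007 flags P=1 W=1 U=1 S=0
  ⇒ phys 0x29C81  [3 reads]

Access #0 PA: 0x29C81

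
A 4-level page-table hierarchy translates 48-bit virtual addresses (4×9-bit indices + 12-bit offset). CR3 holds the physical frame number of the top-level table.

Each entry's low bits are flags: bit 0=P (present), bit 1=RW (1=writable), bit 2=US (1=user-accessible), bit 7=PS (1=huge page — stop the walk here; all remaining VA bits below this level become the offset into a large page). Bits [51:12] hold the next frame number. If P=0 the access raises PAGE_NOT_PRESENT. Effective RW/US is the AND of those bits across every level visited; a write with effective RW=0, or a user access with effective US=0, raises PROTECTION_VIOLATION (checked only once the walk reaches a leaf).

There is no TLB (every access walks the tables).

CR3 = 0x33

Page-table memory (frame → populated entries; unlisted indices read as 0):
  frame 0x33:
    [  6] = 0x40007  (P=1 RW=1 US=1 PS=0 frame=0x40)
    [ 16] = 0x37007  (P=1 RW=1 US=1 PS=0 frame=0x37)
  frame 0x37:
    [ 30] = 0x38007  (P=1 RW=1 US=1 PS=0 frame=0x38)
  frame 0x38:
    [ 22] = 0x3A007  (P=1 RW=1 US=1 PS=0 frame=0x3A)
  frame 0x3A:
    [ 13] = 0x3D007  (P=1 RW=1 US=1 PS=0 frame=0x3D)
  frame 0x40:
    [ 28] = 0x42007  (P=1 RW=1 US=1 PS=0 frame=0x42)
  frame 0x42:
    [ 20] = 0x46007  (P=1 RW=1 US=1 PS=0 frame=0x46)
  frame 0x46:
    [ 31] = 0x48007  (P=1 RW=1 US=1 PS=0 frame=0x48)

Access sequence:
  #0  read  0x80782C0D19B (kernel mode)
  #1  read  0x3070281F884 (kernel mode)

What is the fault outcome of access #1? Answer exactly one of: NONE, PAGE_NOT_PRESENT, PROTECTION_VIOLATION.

Per-access translation:
#0 VA=0x80782C0D19B (r,kernel):
  lvl0: tbl 0x33, slot 16 ⇒ 0x37007 (P1/RW1/US1/PS0)
  lvl1: tbl 0x37, slot 30 ⇒ 0x38007 (P1/RW1/US1/PS0)
  lvl2: tbl 0x38, slot 22 ⇒ 0x3A007 (P1/RW1/US1/PS0)
  lvl3: tbl 0x3A, slot 13 ⇒ 0x3D007 (P1/RW1/US1/PS0)
  ✓ 0x3D19B  — 4 lookups
#1 VA=0x3070281F884 (r,kernel):
  lvl0: tbl 0x33, slot 6 ⇒ 0x40007 (P1/RW1/US1/PS0)
  lvl1: tbl 0x40, slot 28 ⇒ 0x42007 (P1/RW1/US1/PS0)
  lvl2: tbl 0x42, slot 20 ⇒ 0x46007 (P1/RW1/US1/PS0)
  lvl3: tbl 0x46, slot 31 ⇒ 0x48007 (P1/RW1/US1/PS0)
  ✓ 0x48884  — 4 lookups

Access #1 fault: NONE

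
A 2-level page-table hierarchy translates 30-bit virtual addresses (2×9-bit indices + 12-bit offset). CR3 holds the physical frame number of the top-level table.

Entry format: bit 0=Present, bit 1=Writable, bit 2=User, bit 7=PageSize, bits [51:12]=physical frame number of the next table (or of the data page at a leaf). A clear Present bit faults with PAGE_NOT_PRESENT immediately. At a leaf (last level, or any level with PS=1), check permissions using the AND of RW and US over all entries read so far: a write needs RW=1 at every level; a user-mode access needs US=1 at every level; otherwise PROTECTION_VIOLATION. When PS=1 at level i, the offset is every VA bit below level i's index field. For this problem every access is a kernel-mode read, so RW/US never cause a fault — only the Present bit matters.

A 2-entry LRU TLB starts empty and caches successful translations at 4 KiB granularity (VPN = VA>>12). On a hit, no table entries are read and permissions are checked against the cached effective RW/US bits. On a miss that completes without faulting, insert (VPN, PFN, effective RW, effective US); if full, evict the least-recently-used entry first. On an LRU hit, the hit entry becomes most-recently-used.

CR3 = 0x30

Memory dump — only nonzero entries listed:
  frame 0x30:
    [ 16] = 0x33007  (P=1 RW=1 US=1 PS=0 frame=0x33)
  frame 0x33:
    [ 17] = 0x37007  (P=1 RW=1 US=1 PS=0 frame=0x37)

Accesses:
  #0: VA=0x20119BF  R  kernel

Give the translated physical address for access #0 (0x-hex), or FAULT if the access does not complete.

Walk each access:
#0 VA=0x20119BF (r,kernel):
  [0] read 0x30 idx=16: raw=0x33007 flags P=1 W=1 U=1 S=0
  [1] read 0x33 idx=17: raw=0x37007 flags P=1 W=1 U=1 S=0
  ⇒ phys 0x379BF  [2 reads]

Access #0 PA: 0x379BF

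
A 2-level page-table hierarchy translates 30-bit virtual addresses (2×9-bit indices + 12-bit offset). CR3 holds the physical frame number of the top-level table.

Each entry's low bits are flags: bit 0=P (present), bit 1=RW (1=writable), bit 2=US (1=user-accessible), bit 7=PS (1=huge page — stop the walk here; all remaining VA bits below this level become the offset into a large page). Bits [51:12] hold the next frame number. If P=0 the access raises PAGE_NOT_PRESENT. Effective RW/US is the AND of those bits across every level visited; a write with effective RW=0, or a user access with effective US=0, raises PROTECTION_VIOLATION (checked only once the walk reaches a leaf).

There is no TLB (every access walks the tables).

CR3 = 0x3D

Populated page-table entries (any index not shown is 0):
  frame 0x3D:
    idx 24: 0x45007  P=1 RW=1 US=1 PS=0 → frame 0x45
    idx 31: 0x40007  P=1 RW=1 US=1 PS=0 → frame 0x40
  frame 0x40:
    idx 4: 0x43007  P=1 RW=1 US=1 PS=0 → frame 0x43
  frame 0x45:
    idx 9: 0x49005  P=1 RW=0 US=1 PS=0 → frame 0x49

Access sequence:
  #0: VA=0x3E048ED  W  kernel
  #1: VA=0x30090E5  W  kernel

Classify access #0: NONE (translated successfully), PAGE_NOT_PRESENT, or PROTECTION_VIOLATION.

Walk each access:
#0 VA=0x3E048ED (w,kernel):
  L0: frame=0x3D idx=31 entry=0x40007 [P=1 RW=1 US=1 PS=0]
  L1: frame=0x40 idx=4 entry=0x43007 [P=1 RW=1 US=1 PS=0]
  → PA=0x438ED  (2 entries read)
#1 VA=0x30090E5 (w,kernel):
  L0: frame=0x3D idx=24 entry=0x45007 [P=1 RW=1 US=1 PS=0]
  L1: frame=0x45 idx=9 entry=0x49005 [P=1 RW=0 US=1 PS=0]
  → PROTECTION_VIOLATION  (2 entries read)

Access #0 fault: NONE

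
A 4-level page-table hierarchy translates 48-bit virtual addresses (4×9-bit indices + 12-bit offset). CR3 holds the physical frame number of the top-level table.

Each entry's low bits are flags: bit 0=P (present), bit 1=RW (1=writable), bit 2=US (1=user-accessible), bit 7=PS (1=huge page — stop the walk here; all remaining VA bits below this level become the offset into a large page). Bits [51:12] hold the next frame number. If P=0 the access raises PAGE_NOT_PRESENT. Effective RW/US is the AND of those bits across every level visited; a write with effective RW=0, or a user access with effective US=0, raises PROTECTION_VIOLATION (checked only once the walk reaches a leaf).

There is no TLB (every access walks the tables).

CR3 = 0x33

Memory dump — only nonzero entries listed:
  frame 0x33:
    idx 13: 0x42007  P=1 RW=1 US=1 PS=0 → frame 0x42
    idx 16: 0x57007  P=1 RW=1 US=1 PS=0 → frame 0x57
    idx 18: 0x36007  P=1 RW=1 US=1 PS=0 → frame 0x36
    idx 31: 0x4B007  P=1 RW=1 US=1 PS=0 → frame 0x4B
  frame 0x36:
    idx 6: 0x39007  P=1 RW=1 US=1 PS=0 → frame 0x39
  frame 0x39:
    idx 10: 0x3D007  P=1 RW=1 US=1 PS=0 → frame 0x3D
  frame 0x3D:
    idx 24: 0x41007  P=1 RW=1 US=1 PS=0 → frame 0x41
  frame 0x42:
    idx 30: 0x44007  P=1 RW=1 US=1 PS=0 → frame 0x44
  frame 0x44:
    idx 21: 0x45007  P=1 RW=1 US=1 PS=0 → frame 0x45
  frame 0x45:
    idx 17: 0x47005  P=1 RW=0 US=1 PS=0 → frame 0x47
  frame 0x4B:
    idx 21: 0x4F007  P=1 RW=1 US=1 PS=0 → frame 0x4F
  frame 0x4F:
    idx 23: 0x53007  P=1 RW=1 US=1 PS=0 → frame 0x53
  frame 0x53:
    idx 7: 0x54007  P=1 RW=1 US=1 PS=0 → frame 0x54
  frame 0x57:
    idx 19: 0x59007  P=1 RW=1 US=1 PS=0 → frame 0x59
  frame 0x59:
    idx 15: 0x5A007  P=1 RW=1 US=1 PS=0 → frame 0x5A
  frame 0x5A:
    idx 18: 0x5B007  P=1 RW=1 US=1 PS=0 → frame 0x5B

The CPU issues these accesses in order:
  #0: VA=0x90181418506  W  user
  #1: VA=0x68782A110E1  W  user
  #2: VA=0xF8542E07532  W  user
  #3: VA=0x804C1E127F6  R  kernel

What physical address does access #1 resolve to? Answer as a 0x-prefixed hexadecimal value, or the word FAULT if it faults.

Walk each access:
#0 VA=0x90181418506 (w,user):
  lvl0: tbl 0x33, slot 18 ⇒ 0x36007 (P1/RW1/US1/PS0)
  lvl1: tbl 0x36, slot 6 ⇒ 0x39007 (P1/RW1/US1/PS0)
  lvl2: tbl 0x39, slot 10 ⇒ 0x3D007 (P1/RW1/US1/PS0)
  lvl3: tbl 0x3D, slot 24 ⇒ 0x41007 (P1/RW1/US1/PS0)
  ⇒ phys 0x41506  [4 reads]
#1 VA=0x68782A110E1 (w,user):
  lvl0: tbl 0x33, slot 13 ⇒ 0x42007 (P1/RW1/US1/PS0)
  lvl1: tbl 0x42, slot 30 ⇒ 0x44007 (P1/RW1/US1/PS0)
  lvl2: tbl 0x44, slot 21 ⇒ 0x45007 (P1/RW1/US1/PS0)
  lvl3: tbl 0x45, slot 17 ⇒ 0x47005 (P1/RW0/US1/PS0)
  → PROTECTION_VIOLATION  (4 entries read)
#2 VA=0xF8542E07532 (w,user):
  lvl0: tbl 0x33, slot 31 ⇒ 0x4B007 (P1/RW1/US1/PS0)
  lvl1: tbl 0x4B, slot 21 ⇒ 0x4F007 (P1/RW1/US1/PS0)
  lvl2: tbl 0x4F, slot 23 ⇒ 0x53007 (P1/RW1/US1/PS0)
  lvl3: tbl 0x53, slot 7 ⇒ 0x54007 (P1/RW1/US1/PS0)
  ⇒ phys 0x54532  [4 reads]
#3 VA=0x804C1E127F6 (r,kernel):
  lvl0: tbl 0x33, slot 16 ⇒ 0x57007 (P1/RW1/US1/PS0)
  lvl1: tbl 0x57, slot 19 ⇒ 0x59007 (P1/RW1/US1/PS0)
  lvl2: tbl 0x59, slot 15 ⇒ 0x5A007 (P1/RW1/US1/PS0)
  lvl3: tbl 0x5A, slot 18 ⇒ 0x5B007 (P1/RW1/US1/PS0)
  ⇒ phys 0x5B7F6  [4 reads]

Access #1 PA: FAULT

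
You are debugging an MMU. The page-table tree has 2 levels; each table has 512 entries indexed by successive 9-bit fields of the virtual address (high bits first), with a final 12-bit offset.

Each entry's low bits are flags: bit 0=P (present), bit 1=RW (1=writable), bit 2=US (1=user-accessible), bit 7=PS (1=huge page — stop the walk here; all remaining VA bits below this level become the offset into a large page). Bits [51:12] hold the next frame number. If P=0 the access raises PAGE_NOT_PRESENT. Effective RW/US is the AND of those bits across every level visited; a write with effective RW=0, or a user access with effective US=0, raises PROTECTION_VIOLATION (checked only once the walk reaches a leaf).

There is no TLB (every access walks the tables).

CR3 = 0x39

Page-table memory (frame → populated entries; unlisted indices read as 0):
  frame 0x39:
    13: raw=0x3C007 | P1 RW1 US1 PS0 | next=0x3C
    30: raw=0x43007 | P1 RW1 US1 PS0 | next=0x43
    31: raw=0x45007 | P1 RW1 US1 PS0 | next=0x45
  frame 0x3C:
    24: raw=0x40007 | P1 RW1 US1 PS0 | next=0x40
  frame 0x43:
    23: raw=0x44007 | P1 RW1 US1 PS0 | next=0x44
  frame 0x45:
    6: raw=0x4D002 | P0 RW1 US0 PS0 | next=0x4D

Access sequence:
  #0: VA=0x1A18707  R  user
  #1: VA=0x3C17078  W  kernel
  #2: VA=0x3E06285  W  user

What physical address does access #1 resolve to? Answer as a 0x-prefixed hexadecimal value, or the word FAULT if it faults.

Per-access translation:
#0 VA=0x1A18707 (r,user):
  L0: frame=0x39 idx=13 entry=0x3C007 [P=1 RW=1 US=1 PS=0]
  L1: frame=0x3C idx=24 entry=0x40007 [P=1 RW=1 US=1 PS=0]
  ⇒ phys 0x40707  [2 reads]
#1 VA=0x3C17078 (w,kernel):
  L0: frame=0x39 idx=30 entry=0x43007 [P=1 RW=1 US=1 PS=0]
  L1: frame=0x43 idx=23 entry=0x44007 [P=1 RW=1 US=1 PS=0]
  ⇒ phys 0x44078  [2 reads]
#2 VA=0x3E06285 (w,user):
  L0: frame=0x39 idx=31 entry=0x45007 [P=1 RW=1 US=1 PS=0]
  L1: frame=0x45 idx=6 entry=0x4D002 [P=0 RW=1 US=0 PS=0]
  → PAGE_NOT_PRESENT  (2 entries read)

Access #1 PA: 0x44078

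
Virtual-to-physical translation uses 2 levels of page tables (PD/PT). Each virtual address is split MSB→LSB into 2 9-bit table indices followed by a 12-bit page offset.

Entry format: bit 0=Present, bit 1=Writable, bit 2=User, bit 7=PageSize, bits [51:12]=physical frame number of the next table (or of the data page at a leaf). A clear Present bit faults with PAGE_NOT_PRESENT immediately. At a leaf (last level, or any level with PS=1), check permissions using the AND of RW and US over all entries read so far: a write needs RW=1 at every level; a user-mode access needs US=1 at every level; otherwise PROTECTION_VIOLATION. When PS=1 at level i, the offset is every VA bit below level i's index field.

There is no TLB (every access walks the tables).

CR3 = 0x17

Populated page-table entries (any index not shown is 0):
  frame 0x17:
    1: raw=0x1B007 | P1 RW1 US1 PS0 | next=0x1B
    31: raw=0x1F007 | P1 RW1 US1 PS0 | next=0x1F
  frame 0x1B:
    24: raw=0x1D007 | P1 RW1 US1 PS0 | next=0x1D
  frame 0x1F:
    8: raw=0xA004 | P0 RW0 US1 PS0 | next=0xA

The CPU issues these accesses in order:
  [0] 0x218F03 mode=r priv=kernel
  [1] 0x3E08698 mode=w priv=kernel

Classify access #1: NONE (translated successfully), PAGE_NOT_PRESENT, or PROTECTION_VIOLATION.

Walk each access:
#0 VA=0x218F03 (r,kernel):
  [0] read 0x17 idx=1: raw=0x1B007 flags P=1 W=1 U=1 S=0
  [1] read 0x1B idx=24: raw=0x1D007 flags P=1 W=1 U=1 S=0
  ⇒ phys 0x1DF03  [2 reads]
#1 VA=0x3E08698 (w,kernel):
  [0] read 0x17 idx=31: raw=0x1F007 flags P=1 W=1 U=1 S=0
  [1] read 0x1F idx=8: raw=0xA004 flags P=0 W=0 U=1 S=0
  → PAGE_NOT_PRESENT  (2 entries read)

Access #1 fault: PAGE_NOT_PRESENT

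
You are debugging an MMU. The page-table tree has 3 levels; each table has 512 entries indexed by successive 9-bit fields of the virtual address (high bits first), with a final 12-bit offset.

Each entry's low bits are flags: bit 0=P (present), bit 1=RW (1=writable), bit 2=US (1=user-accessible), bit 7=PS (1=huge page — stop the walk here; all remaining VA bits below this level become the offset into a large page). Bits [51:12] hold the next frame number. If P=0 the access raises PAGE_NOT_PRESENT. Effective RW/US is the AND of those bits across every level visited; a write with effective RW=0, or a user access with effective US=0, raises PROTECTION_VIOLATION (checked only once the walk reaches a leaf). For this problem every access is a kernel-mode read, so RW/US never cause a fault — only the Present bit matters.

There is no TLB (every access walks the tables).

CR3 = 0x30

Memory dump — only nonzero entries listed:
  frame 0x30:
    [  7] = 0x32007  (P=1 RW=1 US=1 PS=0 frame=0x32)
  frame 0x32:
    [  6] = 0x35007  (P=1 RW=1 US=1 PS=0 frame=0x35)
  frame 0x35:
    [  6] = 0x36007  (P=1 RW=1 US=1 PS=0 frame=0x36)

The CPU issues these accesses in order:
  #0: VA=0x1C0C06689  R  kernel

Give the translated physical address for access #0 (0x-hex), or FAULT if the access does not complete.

Walk each access:
#0 VA=0x1C0C06689 (r,kernel):
  lvl0: tbl 0x30, slot 7 ⇒ 0x32007 (P1/RW1/US1/PS0)
  lvl1: tbl 0x32, slot 6 ⇒ 0x35007 (P1/RW1/US1/PS0)
  lvl2: tbl 0x35, slot 6 ⇒ 0x36007 (P1/RW1/US1/PS0)
  → PA=0x36689  (3 entries read)

Access #0 PA: 0x36689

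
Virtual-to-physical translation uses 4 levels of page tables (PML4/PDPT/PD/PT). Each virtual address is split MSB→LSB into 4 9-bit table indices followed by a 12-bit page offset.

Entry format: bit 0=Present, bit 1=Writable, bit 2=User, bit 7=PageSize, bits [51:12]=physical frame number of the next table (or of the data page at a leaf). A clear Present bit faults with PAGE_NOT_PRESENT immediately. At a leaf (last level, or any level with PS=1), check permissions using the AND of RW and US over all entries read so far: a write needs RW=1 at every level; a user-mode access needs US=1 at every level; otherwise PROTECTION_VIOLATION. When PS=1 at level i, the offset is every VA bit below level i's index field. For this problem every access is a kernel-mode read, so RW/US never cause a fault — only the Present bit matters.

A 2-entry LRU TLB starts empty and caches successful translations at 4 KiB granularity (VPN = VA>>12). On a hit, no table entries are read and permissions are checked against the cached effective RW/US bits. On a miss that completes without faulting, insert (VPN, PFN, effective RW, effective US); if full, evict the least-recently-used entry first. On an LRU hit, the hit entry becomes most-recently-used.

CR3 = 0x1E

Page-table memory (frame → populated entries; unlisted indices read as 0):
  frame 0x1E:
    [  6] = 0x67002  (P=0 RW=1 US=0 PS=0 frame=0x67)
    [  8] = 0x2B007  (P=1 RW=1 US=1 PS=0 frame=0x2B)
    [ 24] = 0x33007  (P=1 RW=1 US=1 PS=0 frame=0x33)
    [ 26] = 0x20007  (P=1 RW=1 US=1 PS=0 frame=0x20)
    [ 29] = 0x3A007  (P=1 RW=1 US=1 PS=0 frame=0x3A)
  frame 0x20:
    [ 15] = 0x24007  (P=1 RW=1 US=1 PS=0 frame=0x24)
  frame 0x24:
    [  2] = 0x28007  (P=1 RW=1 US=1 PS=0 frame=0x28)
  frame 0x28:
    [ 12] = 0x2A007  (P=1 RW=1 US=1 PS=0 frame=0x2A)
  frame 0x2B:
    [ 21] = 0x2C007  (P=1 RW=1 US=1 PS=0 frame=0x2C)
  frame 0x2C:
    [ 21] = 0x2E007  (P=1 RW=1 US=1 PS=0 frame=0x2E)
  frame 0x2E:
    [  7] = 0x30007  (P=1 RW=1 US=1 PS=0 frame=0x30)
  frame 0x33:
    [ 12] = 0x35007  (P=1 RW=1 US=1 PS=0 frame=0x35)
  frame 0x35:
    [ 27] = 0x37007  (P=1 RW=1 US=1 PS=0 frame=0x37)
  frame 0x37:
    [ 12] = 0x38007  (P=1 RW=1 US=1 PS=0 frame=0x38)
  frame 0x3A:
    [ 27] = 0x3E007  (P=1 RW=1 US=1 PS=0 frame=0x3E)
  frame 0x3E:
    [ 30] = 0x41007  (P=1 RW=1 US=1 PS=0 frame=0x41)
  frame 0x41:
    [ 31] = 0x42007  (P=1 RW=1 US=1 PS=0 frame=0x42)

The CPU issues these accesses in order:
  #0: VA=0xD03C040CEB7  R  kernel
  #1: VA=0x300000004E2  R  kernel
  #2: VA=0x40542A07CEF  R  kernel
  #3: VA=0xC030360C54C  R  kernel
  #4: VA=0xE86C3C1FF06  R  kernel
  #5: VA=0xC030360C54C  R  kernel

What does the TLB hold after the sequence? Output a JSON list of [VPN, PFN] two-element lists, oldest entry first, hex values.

Trace:
#0 VA=0xD03C040CEB7 (r,kernel):
  L0: frame=0x1E idx=26 entry=0x20007 [P=1 RW=1 US=1 PS=0]
  L1: frame=0x20 idx=15 entry=0x24007 [P=1 RW=1 US=1 PS=0]
  L2: frame=0x24 idx=2 entry=0x28007 [P=1 RW=1 US=1 PS=0]
  L3: frame=0x28 idx=12 entry=0x2A007 [P=1 RW=1 US=1 PS=0]
  → PA=0x2AEB7  (4 entries read)
#1 VA=0x300000004E2 (r,kernel):
  L0: frame=0x1E idx=6 entry=0x67002 [P=0 RW=1 US=0 PS=0]
  ⇒ fault: PAGE_NOT_PRESENT  — 1 lookups
#2 VA=0x40542A07CEF (r,kernel):
  L0: frame=0x1E idx=8 entry=0x2B007 [P=1 RW=1 US=1 PS=0]
  L1: frame=0x2B idx=21 entry=0x2C007 [P=1 RW=1 US=1 PS=0]
  L2: frame=0x2C idx=21 entry=0x2E007 [P=1 RW=1 US=1 PS=0]
  L3: frame=0x2E idx=7 entry=0x30007 [P=1 RW=1 US=1 PS=0]
  → PA=0x30CEF  (4 entries read)
#3 VA=0xC030360C54C (r,kernel):
  L0: frame=0x1E idx=24 entry=0x33007 [P=1 RW=1 US=1 PS=0]
  L1: frame=0x33 idx=12 entry=0x35007 [P=1 RW=1 US=1 PS=0]
  L2: frame=0x35 idx=27 entry=0x37007 [P=1 RW=1 US=1 PS=0]
  L3: frame=0x37 idx=12 entry=0x38007 [P=1 RW=1 US=1 PS=0]
  → PA=0x3854C  (4 entries read)
#4 VA=0xE86C3C1FF06 (r,kernel):
  L0: frame=0x1E idx=29 entry=0x3A007 [P=1 RW=1 US=1 PS=0]
  L1: frame=0x3A idx=27 entry=0x3E007 [P=1 RW=1 US=1 PS=0]
  L2: frame=0x3E idx=30 entry=0x41007 [P=1 RW=1 US=1 PS=0]
  L3: frame=0x41 idx=31 entry=0x42007 [P=1 RW=1 US=1 PS=0]
  → PA=0x42F06  (4 entries read)
#5 VA=0xC030360C54C (r,kernel):
  TLB hit vpn=0xC030360C → PA=0x3854C

TLB: [["0xE86C3C1F", "0x42"], ["0xC030360C", "0x38"]]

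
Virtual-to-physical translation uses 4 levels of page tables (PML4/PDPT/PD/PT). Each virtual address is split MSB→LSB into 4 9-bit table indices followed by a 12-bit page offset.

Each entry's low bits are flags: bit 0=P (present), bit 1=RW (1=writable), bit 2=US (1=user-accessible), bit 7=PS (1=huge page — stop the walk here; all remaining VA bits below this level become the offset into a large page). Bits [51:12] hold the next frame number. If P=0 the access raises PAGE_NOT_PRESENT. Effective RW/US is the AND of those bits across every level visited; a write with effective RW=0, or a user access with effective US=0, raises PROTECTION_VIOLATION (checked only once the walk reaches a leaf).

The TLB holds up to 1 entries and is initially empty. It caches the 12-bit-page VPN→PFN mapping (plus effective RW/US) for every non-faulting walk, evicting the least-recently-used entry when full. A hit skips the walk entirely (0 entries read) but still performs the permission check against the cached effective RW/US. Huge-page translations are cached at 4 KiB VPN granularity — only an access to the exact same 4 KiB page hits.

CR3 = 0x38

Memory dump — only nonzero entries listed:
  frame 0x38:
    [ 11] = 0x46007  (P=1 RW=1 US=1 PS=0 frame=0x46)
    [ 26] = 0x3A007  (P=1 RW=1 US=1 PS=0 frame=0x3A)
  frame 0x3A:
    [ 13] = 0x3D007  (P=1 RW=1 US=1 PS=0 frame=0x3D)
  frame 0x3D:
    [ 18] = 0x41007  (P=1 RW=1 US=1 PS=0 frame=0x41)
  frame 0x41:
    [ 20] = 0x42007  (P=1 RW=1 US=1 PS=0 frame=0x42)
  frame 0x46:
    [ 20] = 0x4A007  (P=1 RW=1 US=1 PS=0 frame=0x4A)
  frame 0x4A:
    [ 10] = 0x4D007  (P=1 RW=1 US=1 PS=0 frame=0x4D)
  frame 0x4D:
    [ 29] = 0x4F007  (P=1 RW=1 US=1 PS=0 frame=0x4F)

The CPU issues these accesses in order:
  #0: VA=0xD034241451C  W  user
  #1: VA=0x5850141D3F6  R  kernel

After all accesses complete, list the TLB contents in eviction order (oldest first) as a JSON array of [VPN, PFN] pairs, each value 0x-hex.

Walk each access:
#0 VA=0xD034241451C (w,user):
  lvl0: tbl 0x38, slot 26 ⇒ 0x3A007 (P1/RW1/US1/PS0)
  lvl1: tbl 0x3A, slot 13 ⇒ 0x3D007 (P1/RW1/US1/PS0)
  lvl2: tbl 0x3D, slot 18 ⇒ 0x41007 (P1/RW1/US1/PS0)
  lvl3: tbl 0x41, slot 20 ⇒ 0x42007 (P1/RW1/US1/PS0)
  → PA=0x4251C  (4 entries read)
#1 VA=0x5850141D3F6 (r,kernel):
  lvl0: tbl 0x38, slot 11 ⇒ 0x46007 (P1/RW1/US1/PS0)
  lvl1: tbl 0x46, slot 20 ⇒ 0x4A007 (P1/RW1/US1/PS0)
  lvl2: tbl 0x4A, slot 10 ⇒ 0x4D007 (P1/RW1/US1/PS0)
  lvl3: tbl 0x4D, slot 29 ⇒ 0x4F007 (P1/RW1/US1/PS0)
  → PA=0x4F3F6  (4 entries read)

TLB: [["0x5850141D", "0x4F"]]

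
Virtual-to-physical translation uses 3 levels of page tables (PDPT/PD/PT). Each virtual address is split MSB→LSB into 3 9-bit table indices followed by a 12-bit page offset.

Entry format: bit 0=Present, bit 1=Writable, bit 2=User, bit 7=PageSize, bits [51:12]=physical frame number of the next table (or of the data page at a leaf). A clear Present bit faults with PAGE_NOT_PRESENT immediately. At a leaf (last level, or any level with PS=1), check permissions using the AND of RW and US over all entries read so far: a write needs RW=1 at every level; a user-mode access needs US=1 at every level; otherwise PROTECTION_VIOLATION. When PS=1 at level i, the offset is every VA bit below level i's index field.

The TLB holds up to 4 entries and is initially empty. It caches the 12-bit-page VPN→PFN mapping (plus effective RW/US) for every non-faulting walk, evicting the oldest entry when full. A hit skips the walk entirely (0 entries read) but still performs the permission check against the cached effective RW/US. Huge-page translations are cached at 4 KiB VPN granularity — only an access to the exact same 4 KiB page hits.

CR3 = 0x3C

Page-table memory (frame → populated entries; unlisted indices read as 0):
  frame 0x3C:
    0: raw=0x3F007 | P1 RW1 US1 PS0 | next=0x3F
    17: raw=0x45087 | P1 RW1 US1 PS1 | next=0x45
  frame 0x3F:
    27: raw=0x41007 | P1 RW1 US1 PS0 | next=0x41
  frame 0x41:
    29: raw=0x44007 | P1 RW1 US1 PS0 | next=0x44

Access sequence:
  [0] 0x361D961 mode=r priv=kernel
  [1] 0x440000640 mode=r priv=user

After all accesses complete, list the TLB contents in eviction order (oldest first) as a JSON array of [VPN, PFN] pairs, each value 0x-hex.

Walk each access:
#0 VA=0x361D961 (r,kernel):
  L0 @0x3C[0] → 0x3F007  P=1,RW=1,US=1,PS=0
  L1 @0x3F[27] → 0x41007  P=1,RW=1,US=1,PS=0
  L2 @0x41[29] → 0x44007  P=1,RW=1,US=1,PS=0
  → PA=0x44961  (3 entries read)
#1 VA=0x440000640 (r,user):
  L0 @0x3C[17] → 0x45087  P=1,RW=1,US=1,PS=1
  → PA=0x45640 (huge @L0)  (1 entries read)

TLB: [["0x361D", "0x44"], ["0x440000", "0x45"]]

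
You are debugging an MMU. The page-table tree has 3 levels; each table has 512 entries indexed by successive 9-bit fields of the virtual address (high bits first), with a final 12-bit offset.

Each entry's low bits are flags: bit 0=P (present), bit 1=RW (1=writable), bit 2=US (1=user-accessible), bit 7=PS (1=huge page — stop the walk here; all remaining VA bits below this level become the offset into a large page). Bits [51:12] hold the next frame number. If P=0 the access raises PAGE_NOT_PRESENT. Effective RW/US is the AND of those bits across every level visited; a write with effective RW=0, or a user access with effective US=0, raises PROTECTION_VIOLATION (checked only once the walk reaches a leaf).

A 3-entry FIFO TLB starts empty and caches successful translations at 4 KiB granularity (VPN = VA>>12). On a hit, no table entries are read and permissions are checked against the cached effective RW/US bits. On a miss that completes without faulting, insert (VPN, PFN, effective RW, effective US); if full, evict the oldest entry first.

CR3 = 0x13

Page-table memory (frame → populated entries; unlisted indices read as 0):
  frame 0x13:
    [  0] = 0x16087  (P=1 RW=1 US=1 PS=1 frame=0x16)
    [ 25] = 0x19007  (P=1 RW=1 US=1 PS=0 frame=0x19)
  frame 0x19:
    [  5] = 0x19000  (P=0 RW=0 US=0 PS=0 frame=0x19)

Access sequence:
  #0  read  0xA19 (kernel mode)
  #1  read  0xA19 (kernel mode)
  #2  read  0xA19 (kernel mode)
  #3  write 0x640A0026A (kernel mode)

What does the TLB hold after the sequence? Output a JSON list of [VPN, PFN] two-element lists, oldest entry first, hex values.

Per-access translation:
#0 VA=0xA19 (r,kernel):
  lvl0: tbl 0x13, slot 0 ⇒ 0x16087 (P1/RW1/US1/PS1)
  → PA=0x16A19 (huge @L0)  (1 entries read)
#1 VA=0xA19 (r,kernel):
  TLB hit vpn=0x0 → PA=0x16A19
#2 VA=0xA19 (r,kernel):
  TLB hit vpn=0x0 → PA=0x16A19
#3 VA=0x640A0026A (w,kernel):
  lvl0: tbl 0x13, slot 25 ⇒ 0x19007 (P1/RW1/US1/PS0)
  lvl1: tbl 0x19, slot 5 ⇒ 0x19000 (P0/RW0/US0/PS0)
  → PAGE_NOT_PRESENT  (2 entries read)

TLB: [["0x0", "0x16"]]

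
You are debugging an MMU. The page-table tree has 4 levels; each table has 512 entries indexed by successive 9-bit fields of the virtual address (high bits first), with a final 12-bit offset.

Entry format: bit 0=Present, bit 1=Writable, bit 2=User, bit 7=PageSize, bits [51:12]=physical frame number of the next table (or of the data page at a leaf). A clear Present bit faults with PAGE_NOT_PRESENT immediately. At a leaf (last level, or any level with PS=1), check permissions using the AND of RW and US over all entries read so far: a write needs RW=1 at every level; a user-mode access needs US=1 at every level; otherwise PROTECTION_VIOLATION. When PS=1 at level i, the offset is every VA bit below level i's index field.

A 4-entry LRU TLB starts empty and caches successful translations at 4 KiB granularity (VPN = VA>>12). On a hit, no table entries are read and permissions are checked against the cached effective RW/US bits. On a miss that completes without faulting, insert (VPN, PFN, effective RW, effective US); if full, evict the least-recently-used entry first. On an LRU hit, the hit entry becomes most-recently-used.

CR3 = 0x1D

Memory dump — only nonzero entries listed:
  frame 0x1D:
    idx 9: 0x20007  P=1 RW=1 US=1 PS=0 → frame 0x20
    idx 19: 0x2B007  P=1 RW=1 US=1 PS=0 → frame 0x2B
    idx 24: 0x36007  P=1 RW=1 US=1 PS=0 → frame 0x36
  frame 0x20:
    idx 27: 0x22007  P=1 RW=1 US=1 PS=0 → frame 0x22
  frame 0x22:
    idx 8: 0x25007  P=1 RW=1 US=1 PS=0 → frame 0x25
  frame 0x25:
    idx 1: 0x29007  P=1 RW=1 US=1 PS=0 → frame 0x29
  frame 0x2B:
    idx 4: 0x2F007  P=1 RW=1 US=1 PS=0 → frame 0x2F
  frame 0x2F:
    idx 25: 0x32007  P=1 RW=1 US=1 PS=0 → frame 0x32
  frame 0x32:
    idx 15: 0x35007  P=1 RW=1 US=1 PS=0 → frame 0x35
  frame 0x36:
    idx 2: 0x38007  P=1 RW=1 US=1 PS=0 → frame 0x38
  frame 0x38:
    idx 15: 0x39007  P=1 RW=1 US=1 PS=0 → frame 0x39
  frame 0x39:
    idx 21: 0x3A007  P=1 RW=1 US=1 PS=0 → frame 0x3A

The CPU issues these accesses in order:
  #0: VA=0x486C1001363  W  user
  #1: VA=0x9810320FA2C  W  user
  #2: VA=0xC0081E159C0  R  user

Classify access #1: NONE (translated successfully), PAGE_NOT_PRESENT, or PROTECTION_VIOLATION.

Per-access translation:
#0 VA=0x486C1001363 (w,user):
  L0 @0x1D[9] → 0x20007  P=1,RW=1,US=1,PS=0
  L1 @0x20[27] → 0x22007  P=1,RW=1,US=1,PS=0
  L2 @0x22[8] → 0x25007  P=1,RW=1,US=1,PS=0
  L3 @0x25[1] → 0x29007  P=1,RW=1,US=1,PS=0
  ✓ 0x29363  — 4 lookups
#1 VA=0x9810320FA2C (w,user):
  L0 @0x1D[19] → 0x2B007  P=1,RW=1,US=1,PS=0
  L1 @0x2B[4] → 0x2F007  P=1,RW=1,US=1,PS=0
  L2 @0x2F[25] → 0x32007  P=1,RW=1,US=1,PS=0
  L3 @0x32[15] → 0x35007  P=1,RW=1,US=1,PS=0
  ✓ 0x35A2C  — 4 lookups
#2 VA=0xC0081E159C0 (r,user):
  L0 @0x1D[24] → 0x36007  P=1,RW=1,US=1,PS=0
  L1 @0x36[2] → 0x38007  P=1,RW=1,US=1,PS=0
  L2 @0x38[15] → 0x39007  P=1,RW=1,US=1,PS=0
  L3 @0x39[21] → 0x3A007  P=1,RW=1,US=1,PS=0
  ✓ 0x3A9C0  — 4 lookups

Access #1 fault: NONE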